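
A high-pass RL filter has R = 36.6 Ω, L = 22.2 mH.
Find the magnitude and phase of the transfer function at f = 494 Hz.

Step 1 — Angular frequency: ω = 2π·494 = 3104 rad/s.
Step 2 — Transfer function: H(jω) = jωL/(R + jωL).
Step 3 — Numerator jωL = j·68.91; denominator R + jωL = 36.6 + j68.91.
Step 4 — H = 0.78 + j0.4143.
Step 5 — Magnitude: |H| = 0.8832 (-1.1 dB); phase: φ = 28.0°.

|H| = 0.8832 (-1.1 dB), φ = 28.0°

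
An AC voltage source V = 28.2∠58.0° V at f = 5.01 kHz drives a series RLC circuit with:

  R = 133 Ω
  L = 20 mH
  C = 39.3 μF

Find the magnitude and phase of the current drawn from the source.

Step 1 — Angular frequency: ω = 2π·f = 2π·5010 = 3.148e+04 rad/s.
Step 2 — Component impedances:
  R: Z = R = 133 Ω
  L: Z = jωL = j·3.148e+04·0.02 = 0 + j629.6 Ω
  C: Z = 1/(jωC) = -j/(ω·C) = 0 - j0.8083 Ω
Step 3 — Series combination: Z_total = R + L + C = 133 + j628.8 Ω = 642.7∠78.1° Ω.
Step 4 — Source phasor: V = 28.2∠58.0° V = 14.94 + j23.91 V.
Step 5 — Ohm's law: I = V / Z_total = (14.94 + j23.91) / (133 + j628.8) = 0.04122 - j0.01505 A.
Step 6 — Convert to polar: |I| = 0.04388 A, ∠I = -20.1°.

I = 0.04388∠-20.1° A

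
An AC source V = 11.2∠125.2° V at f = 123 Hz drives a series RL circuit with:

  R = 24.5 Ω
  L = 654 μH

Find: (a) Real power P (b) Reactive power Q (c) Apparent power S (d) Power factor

Step 1 — Angular frequency: ω = 2π·f = 2π·123 = 772.8 rad/s.
Step 2 — Component impedances:
  R: Z = R = 24.5 Ω
  L: Z = jωL = j·772.8·0.000654 = 0 + j0.5054 Ω
Step 3 — Series combination: Z_total = R + L = 24.5 + j0.5054 Ω = 24.51∠1.2° Ω.
Step 4 — Source phasor: V = 11.2∠125.2° V = -6.456 + j9.152 V.
Step 5 — Current: I = V / Z = -0.2557 + j0.3788 A = 0.457∠124.0° A.
Step 6 — Complex power: S = V·I* = 5.118 + j0.1056 VA.
Step 7 — Real power: P = Re(S) = 5.118 W.
Step 8 — Reactive power: Q = Im(S) = 0.1056 VAR.
Step 9 — Apparent power: |S| = 5.119 VA.
Step 10 — Power factor: PF = P/|S| = 0.9998 (lagging).

(a) P = 5.118 W  (b) Q = 0.1056 VAR  (c) S = 5.119 VA  (d) PF = 0.9998 (lagging)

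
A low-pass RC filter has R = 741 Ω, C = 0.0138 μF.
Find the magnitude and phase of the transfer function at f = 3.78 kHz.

Step 1 — Angular frequency: ω = 2π·3780 = 2.375e+04 rad/s.
Step 2 — Transfer function: H(jω) = 1/(1 + jωRC).
Step 3 — Denominator: 1 + jωRC = 1 + j·2.375e+04·741·1.38e-08 = 1 + j0.2429.
Step 4 — H = 0.9443 - j0.2293.
Step 5 — Magnitude: |H| = 0.9718 (-0.2 dB); phase: φ = -13.7°.

|H| = 0.9718 (-0.2 dB), φ = -13.7°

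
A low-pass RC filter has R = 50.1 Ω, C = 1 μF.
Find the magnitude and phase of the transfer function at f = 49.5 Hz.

Step 1 — Angular frequency: ω = 2π·49.5 = 311 rad/s.
Step 2 — Transfer function: H(jω) = 1/(1 + jωRC).
Step 3 — Denominator: 1 + jωRC = 1 + j·311·50.1·1e-06 = 1 + j0.01558.
Step 4 — H = 0.9998 - j0.01558.
Step 5 — Magnitude: |H| = 0.9999 (-0.0 dB); phase: φ = -0.9°.

|H| = 0.9999 (-0.0 dB), φ = -0.9°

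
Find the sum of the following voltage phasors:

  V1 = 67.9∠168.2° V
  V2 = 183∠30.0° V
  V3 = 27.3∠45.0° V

Step 1 — Convert each phasor to rectangular form:
  V1 = 67.9·(cos(168.2°) + j·sin(168.2°)) = -66.47 + j13.89 V
  V2 = 183·(cos(30.0°) + j·sin(30.0°)) = 158.5 + j91.5 V
  V3 = 27.3·(cos(45.0°) + j·sin(45.0°)) = 19.3 + j19.3 V
Step 2 — Sum components: V_total = 111.3 + j124.7 V.
Step 3 — Convert to polar: |V_total| = 167.2 V, ∠V_total = 48.2°.

V_total = 167.2∠48.2° V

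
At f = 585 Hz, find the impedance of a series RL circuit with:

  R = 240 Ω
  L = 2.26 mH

Step 1 — Angular frequency: ω = 2π·f = 2π·585 = 3676 rad/s.
Step 2 — Component impedances:
  R: Z = R = 240 Ω
  L: Z = jωL = j·3676·0.00226 = 0 + j8.307 Ω
Step 3 — Series combination: Z_total = R + L = 240 + j8.307 Ω = 240.1∠2.0° Ω.

Z = 240 + j8.307 Ω = 240.1∠2.0° Ω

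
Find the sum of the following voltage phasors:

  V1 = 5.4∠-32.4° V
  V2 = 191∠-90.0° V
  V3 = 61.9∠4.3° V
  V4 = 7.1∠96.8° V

Step 1 — Convert each phasor to rectangular form:
  V1 = 5.4·(cos(-32.4°) + j·sin(-32.4°)) = 4.559 - j2.893 V
  V2 = 191·(cos(-90.0°) + j·sin(-90.0°)) = 0 - j191 V
  V3 = 61.9·(cos(4.3°) + j·sin(4.3°)) = 61.73 + j4.641 V
  V4 = 7.1·(cos(96.8°) + j·sin(96.8°)) = -0.8407 + j7.05 V
Step 2 — Sum components: V_total = 65.44 - j182.2 V.
Step 3 — Convert to polar: |V_total| = 193.6 V, ∠V_total = -70.2°.

V_total = 193.6∠-70.2° V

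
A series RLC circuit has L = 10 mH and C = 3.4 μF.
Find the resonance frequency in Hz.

Step 1 — Resonance condition Im(Z)=0 gives ω₀ = 1/√(LC).
Step 2 — ω₀ = 1/√(0.01·3.4e-06) = 5423 rad/s.
Step 3 — f₀ = ω₀/(2π) = 863.1 Hz.

f₀ = 863.1 Hz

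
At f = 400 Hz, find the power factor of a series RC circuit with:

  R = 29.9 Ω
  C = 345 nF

Step 1 — Angular frequency: ω = 2π·f = 2π·400 = 2513 rad/s.
Step 2 — Component impedances:
  R: Z = R = 29.9 Ω
  C: Z = 1/(jωC) = -j/(ω·C) = 0 - j1153 Ω
Step 3 — Series combination: Z_total = R + C = 29.9 - j1153 Ω = 1154∠-88.5° Ω.
Step 4 — Power factor: PF = cos(φ) = Re(Z)/|Z| = 29.9/1153.7 = 0.02592.
Step 5 — Type: Im(Z) = -1153 ⇒ leading (phase φ = -88.5°).

PF = 0.02592 (leading, φ = -88.5°)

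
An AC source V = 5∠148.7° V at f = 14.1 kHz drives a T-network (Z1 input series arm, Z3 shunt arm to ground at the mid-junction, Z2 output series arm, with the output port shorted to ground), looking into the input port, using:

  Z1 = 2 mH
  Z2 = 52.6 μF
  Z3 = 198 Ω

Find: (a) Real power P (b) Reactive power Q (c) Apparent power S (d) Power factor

Step 1 — Angular frequency: ω = 2π·f = 2π·1.41e+04 = 8.859e+04 rad/s.
Step 2 — Component impedances:
  Z1: Z = jωL = j·8.859e+04·0.002 = 0 + j177.2 Ω
  Z2: Z = 1/(jωC) = -j/(ω·C) = 0 - j0.2146 Ω
  Z3: Z = R = 198 Ω
Step 3 — With the output port shorted to ground, the output series arm Z2 runs from the junction to ground; the shunt arm Z3 also runs from the junction to ground. They appear in parallel: Z3 || Z2 = 0.0002326 - j0.2146 Ω.
Step 4 — Series with input arm Z1: Z_in = Z1 + (Z3 || Z2) = 0.0002326 + j177 Ω = 177∠90.0° Ω.
Step 5 — Source phasor: V = 5∠148.7° V = -4.272 + j2.598 V.
Step 6 — Current: I = V / Z = 0.01468 + j0.02414 A = 0.02825∠58.7° A.
Step 7 — Complex power: S = V·I* = 1.857e-07 + j0.1413 VA.
Step 8 — Real power: P = Re(S) = 1.857e-07 W.
Step 9 — Reactive power: Q = Im(S) = 0.1413 VAR.
Step 10 — Apparent power: |S| = 0.1413 VA.
Step 11 — Power factor: PF = P/|S| = 1.314e-06 (lagging).

(a) P = 1.857e-07 W  (b) Q = 0.1413 VAR  (c) S = 0.1413 VA  (d) PF = 1.314e-06 (lagging)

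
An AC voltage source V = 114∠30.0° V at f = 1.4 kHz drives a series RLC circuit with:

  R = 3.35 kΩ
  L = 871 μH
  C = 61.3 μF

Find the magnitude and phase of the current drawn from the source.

Step 1 — Angular frequency: ω = 2π·f = 2π·1400 = 8796 rad/s.
Step 2 — Component impedances:
  R: Z = R = 3350 Ω
  L: Z = jωL = j·8796·0.000871 = 0 + j7.662 Ω
  C: Z = 1/(jωC) = -j/(ω·C) = 0 - j1.855 Ω
Step 3 — Series combination: Z_total = R + L + C = 3350 + j5.807 Ω = 3350∠0.1° Ω.
Step 4 — Source phasor: V = 114∠30.0° V = 98.73 + j57 V.
Step 5 — Ohm's law: I = V / Z_total = (98.73 + j57) / (3350 + j5.807) = 0.0295 + j0.01696 A.
Step 6 — Convert to polar: |I| = 0.03403 A, ∠I = 29.9°.

I = 0.03403∠29.9° A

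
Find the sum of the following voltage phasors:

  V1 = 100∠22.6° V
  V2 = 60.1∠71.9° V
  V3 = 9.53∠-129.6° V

Step 1 — Convert each phasor to rectangular form:
  V1 = 100·(cos(22.6°) + j·sin(22.6°)) = 92.32 + j38.43 V
  V2 = 60.1·(cos(71.9°) + j·sin(71.9°)) = 18.67 + j57.13 V
  V3 = 9.53·(cos(-129.6°) + j·sin(-129.6°)) = -6.075 - j7.343 V
Step 2 — Sum components: V_total = 104.9 + j88.21 V.
Step 3 — Convert to polar: |V_total| = 137.1 V, ∠V_total = 40.1°.

V_total = 137.1∠40.1° V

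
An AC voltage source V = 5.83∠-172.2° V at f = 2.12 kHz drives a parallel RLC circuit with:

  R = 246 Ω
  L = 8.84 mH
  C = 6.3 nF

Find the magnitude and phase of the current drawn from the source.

Step 1 — Angular frequency: ω = 2π·f = 2π·2120 = 1.332e+04 rad/s.
Step 2 — Component impedances:
  R: Z = R = 246 Ω
  L: Z = jωL = j·1.332e+04·0.00884 = 0 + j117.8 Ω
  C: Z = 1/(jωC) = -j/(ω·C) = 0 - j1.192e+04 Ω
Step 3 — Parallel combination: 1/Z_total = 1/R + 1/L + 1/C; Z_total = 46.6 + j96.4 Ω = 107.1∠64.2° Ω.
Step 4 — Source phasor: V = 5.83∠-172.2° V = -5.776 - j0.7912 V.
Step 5 — Ohm's law: I = V / Z_total = (-5.776 - j0.7912) / (46.6 + j96.4) = -0.03013 + j0.04535 A.
Step 6 — Convert to polar: |I| = 0.05445 A, ∠I = 123.6°.

I = 0.05445∠123.6° A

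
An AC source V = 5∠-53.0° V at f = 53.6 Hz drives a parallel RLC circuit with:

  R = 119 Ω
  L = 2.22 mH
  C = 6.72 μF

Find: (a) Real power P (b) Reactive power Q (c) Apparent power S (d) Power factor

Step 1 — Angular frequency: ω = 2π·f = 2π·53.6 = 336.8 rad/s.
Step 2 — Component impedances:
  R: Z = R = 119 Ω
  L: Z = jωL = j·336.8·0.00222 = 0 + j0.7476 Ω
  C: Z = 1/(jωC) = -j/(ω·C) = 0 - j441.9 Ω
Step 3 — Parallel combination: 1/Z_total = 1/R + 1/L + 1/C; Z_total = 0.004713 + j0.7489 Ω = 0.7489∠89.6° Ω.
Step 4 — Source phasor: V = 5∠-53.0° V = 3.009 - j3.993 V.
Step 5 — Current: I = V / Z = -5.307 - j4.051 A = 6.676∠-142.6° A.
Step 6 — Complex power: S = V·I* = 0.2101 + j33.38 VA.
Step 7 — Real power: P = Re(S) = 0.2101 W.
Step 8 — Reactive power: Q = Im(S) = 33.38 VAR.
Step 9 — Apparent power: |S| = 33.38 VA.
Step 10 — Power factor: PF = P/|S| = 0.006293 (lagging).

(a) P = 0.2101 W  (b) Q = 33.38 VAR  (c) S = 33.38 VA  (d) PF = 0.006293 (lagging)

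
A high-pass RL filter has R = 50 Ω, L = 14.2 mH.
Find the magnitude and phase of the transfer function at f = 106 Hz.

Step 1 — Angular frequency: ω = 2π·106 = 666 rad/s.
Step 2 — Transfer function: H(jω) = jωL/(R + jωL).
Step 3 — Numerator jωL = j·9.457; denominator R + jωL = 50 + j9.457.
Step 4 — H = 0.03454 + j0.1826.
Step 5 — Magnitude: |H| = 0.1859 (-14.6 dB); phase: φ = 79.3°.

|H| = 0.1859 (-14.6 dB), φ = 79.3°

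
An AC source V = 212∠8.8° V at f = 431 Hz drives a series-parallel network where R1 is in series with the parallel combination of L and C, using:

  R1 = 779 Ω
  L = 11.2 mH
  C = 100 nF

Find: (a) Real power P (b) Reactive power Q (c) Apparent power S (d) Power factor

Step 1 — Angular frequency: ω = 2π·f = 2π·431 = 2708 rad/s.
Step 2 — Component impedances:
  R1: Z = R = 779 Ω
  L: Z = jωL = j·2708·0.0112 = 0 + j30.33 Ω
  C: Z = 1/(jωC) = -j/(ω·C) = 0 - j3693 Ω
Step 3 — Parallel branch: L || C = 1/(1/L + 1/C) = 0 + j30.58 Ω.
Step 4 — Series with R1: Z_total = R1 + (L || C) = 779 + j30.58 Ω = 779.6∠2.2° Ω.
Step 5 — Source phasor: V = 212∠8.8° V = 209.5 + j32.43 V.
Step 6 — Current: I = V / Z = 0.2702 + j0.03103 A = 0.2719∠6.6° A.
Step 7 — Complex power: S = V·I* = 57.61 + j2.261 VA.
Step 8 — Real power: P = Re(S) = 57.61 W.
Step 9 — Reactive power: Q = Im(S) = 2.261 VAR.
Step 10 — Apparent power: |S| = 57.65 VA.
Step 11 — Power factor: PF = P/|S| = 0.9992 (lagging).

(a) P = 57.61 W  (b) Q = 2.261 VAR  (c) S = 57.65 VA  (d) PF = 0.9992 (lagging)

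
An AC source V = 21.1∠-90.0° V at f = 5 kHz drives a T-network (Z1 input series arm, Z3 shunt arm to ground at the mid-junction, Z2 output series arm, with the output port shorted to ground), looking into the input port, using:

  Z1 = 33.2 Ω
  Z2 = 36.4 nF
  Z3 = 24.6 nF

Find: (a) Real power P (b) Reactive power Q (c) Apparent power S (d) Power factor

Step 1 — Angular frequency: ω = 2π·f = 2π·5000 = 3.142e+04 rad/s.
Step 2 — Component impedances:
  Z1: Z = R = 33.2 Ω
  Z2: Z = 1/(jωC) = -j/(ω·C) = 0 - j874.5 Ω
  Z3: Z = 1/(jωC) = -j/(ω·C) = 0 - j1294 Ω
Step 3 — With the output port shorted to ground, the output series arm Z2 runs from the junction to ground; the shunt arm Z3 also runs from the junction to ground. They appear in parallel: Z3 || Z2 = 0 - j521.8 Ω.
Step 4 — Series with input arm Z1: Z_in = Z1 + (Z3 || Z2) = 33.2 - j521.8 Ω = 522.9∠-86.4° Ω.
Step 5 — Source phasor: V = 21.1∠-90.0° V = 0 - j21.1 V.
Step 6 — Current: I = V / Z = 0.04027 - j0.002562 A = 0.04035∠-3.6° A.
Step 7 — Complex power: S = V·I* = 0.05406 - j0.8497 VA.
Step 8 — Real power: P = Re(S) = 0.05406 W.
Step 9 — Reactive power: Q = Im(S) = -0.8497 VAR.
Step 10 — Apparent power: |S| = 0.8515 VA.
Step 11 — Power factor: PF = P/|S| = 0.0635 (leading).

(a) P = 0.05406 W  (b) Q = -0.8497 VAR  (c) S = 0.8515 VA  (d) PF = 0.0635 (leading)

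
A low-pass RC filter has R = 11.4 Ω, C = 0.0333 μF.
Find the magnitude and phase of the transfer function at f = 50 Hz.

Step 1 — Angular frequency: ω = 2π·50 = 314.2 rad/s.
Step 2 — Transfer function: H(jω) = 1/(1 + jωRC).
Step 3 — Denominator: 1 + jωRC = 1 + j·314.2·11.4·3.33e-08 = 1 + j0.0001193.
Step 4 — H = 1 - j0.0001193.
Step 5 — Magnitude: |H| = 1 (-0.0 dB); phase: φ = -0.0°.

|H| = 1 (-0.0 dB), φ = -0.0°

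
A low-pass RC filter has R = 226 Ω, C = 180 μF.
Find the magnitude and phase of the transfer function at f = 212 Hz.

Step 1 — Angular frequency: ω = 2π·212 = 1332 rad/s.
Step 2 — Transfer function: H(jω) = 1/(1 + jωRC).
Step 3 — Denominator: 1 + jωRC = 1 + j·1332·226·0.00018 = 1 + j54.19.
Step 4 — H = 0.0003405 - j0.01845.
Step 5 — Magnitude: |H| = 0.01845 (-34.7 dB); phase: φ = -88.9°.

|H| = 0.01845 (-34.7 dB), φ = -88.9°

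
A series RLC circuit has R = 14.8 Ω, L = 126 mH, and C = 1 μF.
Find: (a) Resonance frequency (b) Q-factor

Step 1 — Resonance condition Im(Z)=0 gives ω₀ = 1/√(LC).
Step 2 — ω₀ = 1/√(0.126·1e-06) = 2817 rad/s.
Step 3 — f₀ = ω₀/(2π) = 448.4 Hz.
Step 4 — Series Q: Q = ω₀L/R = 2817·0.126/14.8 = 23.98.

(a) f₀ = 448.4 Hz  (b) Q = 23.98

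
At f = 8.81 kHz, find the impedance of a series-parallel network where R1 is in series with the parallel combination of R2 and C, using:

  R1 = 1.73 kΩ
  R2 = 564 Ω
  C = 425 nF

Step 1 — Angular frequency: ω = 2π·f = 2π·8810 = 5.535e+04 rad/s.
Step 2 — Component impedances:
  R1: Z = R = 1730 Ω
  R2: Z = R = 564 Ω
  C: Z = 1/(jωC) = -j/(ω·C) = 0 - j42.51 Ω
Step 3 — Parallel branch: R2 || C = 1/(1/R2 + 1/C) = 3.185 - j42.27 Ω.
Step 4 — Series with R1: Z_total = R1 + (R2 || C) = 1733 - j42.27 Ω = 1734∠-1.4° Ω.

Z = 1733 - j42.27 Ω = 1734∠-1.4° Ω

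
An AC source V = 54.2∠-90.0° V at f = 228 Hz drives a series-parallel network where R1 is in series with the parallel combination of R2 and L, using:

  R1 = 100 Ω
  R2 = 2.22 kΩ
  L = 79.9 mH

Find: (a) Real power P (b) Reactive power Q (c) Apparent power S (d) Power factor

Step 1 — Angular frequency: ω = 2π·f = 2π·228 = 1433 rad/s.
Step 2 — Component impedances:
  R1: Z = R = 100 Ω
  R2: Z = R = 2220 Ω
  L: Z = jωL = j·1433·0.0799 = 0 + j114.5 Ω
Step 3 — Parallel branch: R2 || L = 1/(1/R2 + 1/L) = 5.886 + j114.2 Ω.
Step 4 — Series with R1: Z_total = R1 + (R2 || L) = 105.9 + j114.2 Ω = 155.7∠47.2° Ω.
Step 5 — Source phasor: V = 54.2∠-90.0° V = 0 - j54.2 V.
Step 6 — Current: I = V / Z = -0.2552 - j0.2367 A = 0.3481∠-137.2° A.
Step 7 — Complex power: S = V·I* = 12.83 + j13.83 VA.
Step 8 — Real power: P = Re(S) = 12.83 W.
Step 9 — Reactive power: Q = Im(S) = 13.83 VAR.
Step 10 — Apparent power: |S| = 18.87 VA.
Step 11 — Power factor: PF = P/|S| = 0.68 (lagging).

(a) P = 12.83 W  (b) Q = 13.83 VAR  (c) S = 18.87 VA  (d) PF = 0.68 (lagging)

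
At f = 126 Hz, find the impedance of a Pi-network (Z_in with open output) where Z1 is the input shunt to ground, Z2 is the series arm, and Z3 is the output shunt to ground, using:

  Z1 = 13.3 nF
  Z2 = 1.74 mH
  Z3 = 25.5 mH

Step 1 — Angular frequency: ω = 2π·f = 2π·126 = 791.7 rad/s.
Step 2 — Component impedances:
  Z1: Z = 1/(jωC) = -j/(ω·C) = 0 - j9.497e+04 Ω
  Z2: Z = jωL = j·791.7·0.00174 = 0 + j1.378 Ω
  Z3: Z = jωL = j·791.7·0.0255 = 0 + j20.19 Ω
Step 3 — With open output, the series arm Z2 and the output shunt Z3 appear in series to ground: Z2 + Z3 = 0 + j21.57 Ω.
Step 4 — Parallel with input shunt Z1: Z_in = Z1 || (Z2 + Z3) = 0 + j21.57 Ω = 21.57∠90.0° Ω.

Z = 0 + j21.57 Ω = 21.57∠90.0° Ω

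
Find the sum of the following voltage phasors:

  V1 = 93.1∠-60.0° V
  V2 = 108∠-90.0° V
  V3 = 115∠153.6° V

Step 1 — Convert each phasor to rectangular form:
  V1 = 93.1·(cos(-60.0°) + j·sin(-60.0°)) = 46.55 - j80.63 V
  V2 = 108·(cos(-90.0°) + j·sin(-90.0°)) = 0 - j108 V
  V3 = 115·(cos(153.6°) + j·sin(153.6°)) = -103 + j51.13 V
Step 2 — Sum components: V_total = -56.46 - j137.5 V.
Step 3 — Convert to polar: |V_total| = 148.6 V, ∠V_total = -112.3°.

V_total = 148.6∠-112.3° V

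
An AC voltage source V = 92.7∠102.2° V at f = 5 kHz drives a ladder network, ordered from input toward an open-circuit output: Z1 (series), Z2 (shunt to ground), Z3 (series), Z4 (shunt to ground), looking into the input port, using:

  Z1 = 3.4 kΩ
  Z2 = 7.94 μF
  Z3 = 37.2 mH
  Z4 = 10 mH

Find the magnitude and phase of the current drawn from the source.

Step 1 — Angular frequency: ω = 2π·f = 2π·5000 = 3.142e+04 rad/s.
Step 2 — Component impedances:
  Z1: Z = R = 3400 Ω
  Z2: Z = 1/(jωC) = -j/(ω·C) = 0 - j4.009 Ω
  Z3: Z = jωL = j·3.142e+04·0.0372 = 0 + j1169 Ω
  Z4: Z = jωL = j·3.142e+04·0.01 = 0 + j314.2 Ω
Step 3 — Ladder network (open output): work backward from the far end, alternating series and parallel combinations. Z_in = 3400 - j4.02 Ω = 3400∠-0.1° Ω.
Step 4 — Source phasor: V = 92.7∠102.2° V = -19.59 + j90.61 V.
Step 5 — Ohm's law: I = V / Z_total = (-19.59 + j90.61) / (3400 - j4.02) = -0.005793 + j0.02664 A.
Step 6 — Convert to polar: |I| = 0.02726 A, ∠I = 102.3°.

I = 0.02726∠102.3° A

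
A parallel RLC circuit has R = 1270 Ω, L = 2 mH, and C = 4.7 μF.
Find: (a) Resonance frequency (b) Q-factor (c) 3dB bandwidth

Step 1 — Resonance: ω₀ = 1/√(LC) = 1/√(0.002·4.7e-06) = 1.031e+04 rad/s.
Step 2 — f₀ = ω₀/(2π) = 1642 Hz.
Step 3 — Parallel Q: Q = R/(ω₀L) = 1270/(1.031e+04·0.002) = 61.57.
Step 4 — Bandwidth: Δω = ω₀/Q = 167.5 rad/s; BW = Δω/(2π) = 26.66 Hz.

(a) f₀ = 1642 Hz  (b) Q = 61.57  (c) BW = 26.66 Hz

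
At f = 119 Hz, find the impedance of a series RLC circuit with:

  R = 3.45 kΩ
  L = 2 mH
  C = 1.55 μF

Step 1 — Angular frequency: ω = 2π·f = 2π·119 = 747.7 rad/s.
Step 2 — Component impedances:
  R: Z = R = 3450 Ω
  L: Z = jωL = j·747.7·0.002 = 0 + j1.495 Ω
  C: Z = 1/(jωC) = -j/(ω·C) = 0 - j862.9 Ω
Step 3 — Series combination: Z_total = R + L + C = 3450 - j861.4 Ω = 3556∠-14.0° Ω.

Z = 3450 - j861.4 Ω = 3556∠-14.0° Ω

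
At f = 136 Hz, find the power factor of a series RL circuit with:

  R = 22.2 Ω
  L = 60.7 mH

Step 1 — Angular frequency: ω = 2π·f = 2π·136 = 854.5 rad/s.
Step 2 — Component impedances:
  R: Z = R = 22.2 Ω
  L: Z = jωL = j·854.5·0.0607 = 0 + j51.87 Ω
Step 3 — Series combination: Z_total = R + L = 22.2 + j51.87 Ω = 56.42∠66.8° Ω.
Step 4 — Power factor: PF = cos(φ) = Re(Z)/|Z| = 22.2/56.42 = 0.3935.
Step 5 — Type: Im(Z) = 51.87 ⇒ lagging (phase φ = 66.8°).

PF = 0.3935 (lagging, φ = 66.8°)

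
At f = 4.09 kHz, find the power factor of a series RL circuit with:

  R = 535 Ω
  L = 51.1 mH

Step 1 — Angular frequency: ω = 2π·f = 2π·4090 = 2.57e+04 rad/s.
Step 2 — Component impedances:
  R: Z = R = 535 Ω
  L: Z = jωL = j·2.57e+04·0.0511 = 0 + j1313 Ω
Step 3 — Series combination: Z_total = R + L = 535 + j1313 Ω = 1418∠67.8° Ω.
Step 4 — Power factor: PF = cos(φ) = Re(Z)/|Z| = 535/1418 = 0.3773.
Step 5 — Type: Im(Z) = 1313 ⇒ lagging (phase φ = 67.8°).

PF = 0.3773 (lagging, φ = 67.8°)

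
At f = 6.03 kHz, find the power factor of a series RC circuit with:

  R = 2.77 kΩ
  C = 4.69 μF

Step 1 — Angular frequency: ω = 2π·f = 2π·6030 = 3.789e+04 rad/s.
Step 2 — Component impedances:
  R: Z = R = 2770 Ω
  C: Z = 1/(jωC) = -j/(ω·C) = 0 - j5.628 Ω
Step 3 — Series combination: Z_total = R + C = 2770 - j5.628 Ω = 2770∠-0.1° Ω.
Step 4 — Power factor: PF = cos(φ) = Re(Z)/|Z| = 2770/2770 = 1.
Step 5 — Type: Im(Z) = -5.628 ⇒ leading (phase φ = -0.1°).

PF = 1 (leading, φ = -0.1°)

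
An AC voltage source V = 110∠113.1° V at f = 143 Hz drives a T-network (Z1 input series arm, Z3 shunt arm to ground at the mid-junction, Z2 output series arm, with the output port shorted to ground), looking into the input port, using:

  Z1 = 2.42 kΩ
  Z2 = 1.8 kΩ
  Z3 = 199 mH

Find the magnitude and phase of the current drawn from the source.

Step 1 — Angular frequency: ω = 2π·f = 2π·143 = 898.5 rad/s.
Step 2 — Component impedances:
  Z1: Z = R = 2420 Ω
  Z2: Z = R = 1800 Ω
  Z3: Z = jωL = j·898.5·0.199 = 0 + j178.8 Ω
Step 3 — With the output port shorted to ground, the output series arm Z2 runs from the junction to ground; the shunt arm Z3 also runs from the junction to ground. They appear in parallel: Z3 || Z2 = 17.59 + j177.1 Ω.
Step 4 — Series with input arm Z1: Z_in = Z1 + (Z3 || Z2) = 2438 + j177.1 Ω = 2444∠4.2° Ω.
Step 5 — Source phasor: V = 110∠113.1° V = -43.16 + j101.2 V.
Step 6 — Ohm's law: I = V / Z_total = (-43.16 + j101.2) / (2438 + j177.1) = -0.01461 + j0.04257 A.
Step 7 — Convert to polar: |I| = 0.04501 A, ∠I = 108.9°.

I = 0.04501∠108.9° A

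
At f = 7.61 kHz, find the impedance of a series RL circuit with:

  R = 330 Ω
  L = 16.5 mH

Step 1 — Angular frequency: ω = 2π·f = 2π·7610 = 4.782e+04 rad/s.
Step 2 — Component impedances:
  R: Z = R = 330 Ω
  L: Z = jωL = j·4.782e+04·0.0165 = 0 + j788.9 Ω
Step 3 — Series combination: Z_total = R + L = 330 + j788.9 Ω = 855.2∠67.3° Ω.

Z = 330 + j788.9 Ω = 855.2∠67.3° Ω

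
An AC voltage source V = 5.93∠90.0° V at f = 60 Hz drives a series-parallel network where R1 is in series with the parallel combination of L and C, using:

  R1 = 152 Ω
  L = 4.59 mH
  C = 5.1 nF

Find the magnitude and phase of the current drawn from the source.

Step 1 — Angular frequency: ω = 2π·f = 2π·60 = 377 rad/s.
Step 2 — Component impedances:
  R1: Z = R = 152 Ω
  L: Z = jωL = j·377·0.00459 = 0 + j1.73 Ω
  C: Z = 1/(jωC) = -j/(ω·C) = 0 - j5.201e+05 Ω
Step 3 — Parallel branch: L || C = 1/(1/L + 1/C) = 0 + j1.73 Ω.
Step 4 — Series with R1: Z_total = R1 + (L || C) = 152 + j1.73 Ω = 152∠0.7° Ω.
Step 5 — Source phasor: V = 5.93∠90.0° V = 0 + j5.93 V.
Step 6 — Ohm's law: I = V / Z_total = (0 + j5.93) / (152 + j1.73) = 0.0004441 + j0.03901 A.
Step 7 — Convert to polar: |I| = 0.03901 A, ∠I = 89.3°.

I = 0.03901∠89.3° A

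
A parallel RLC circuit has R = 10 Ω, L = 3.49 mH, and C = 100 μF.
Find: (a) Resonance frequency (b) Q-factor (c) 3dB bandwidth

Step 1 — Resonance: ω₀ = 1/√(LC) = 1/√(0.00349·0.0001) = 1693 rad/s.
Step 2 — f₀ = ω₀/(2π) = 269.4 Hz.
Step 3 — Parallel Q: Q = R/(ω₀L) = 10/(1693·0.00349) = 1.693.
Step 4 — Bandwidth: Δω = ω₀/Q = 1000 rad/s; BW = Δω/(2π) = 159.2 Hz.

(a) f₀ = 269.4 Hz  (b) Q = 1.693  (c) BW = 159.2 Hz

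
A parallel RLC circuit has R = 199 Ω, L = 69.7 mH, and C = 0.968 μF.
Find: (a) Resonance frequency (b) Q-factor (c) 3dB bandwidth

Step 1 — Resonance: ω₀ = 1/√(LC) = 1/√(0.0697·9.68e-07) = 3850 rad/s.
Step 2 — f₀ = ω₀/(2π) = 612.7 Hz.
Step 3 — Parallel Q: Q = R/(ω₀L) = 199/(3850·0.0697) = 0.7416.
Step 4 — Bandwidth: Δω = ω₀/Q = 5191 rad/s; BW = Δω/(2π) = 826.2 Hz.

(a) f₀ = 612.7 Hz  (b) Q = 0.7416  (c) BW = 826.2 Hz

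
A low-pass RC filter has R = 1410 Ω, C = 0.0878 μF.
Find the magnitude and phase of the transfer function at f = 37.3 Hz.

Step 1 — Angular frequency: ω = 2π·37.3 = 234.4 rad/s.
Step 2 — Transfer function: H(jω) = 1/(1 + jωRC).
Step 3 — Denominator: 1 + jωRC = 1 + j·234.4·1410·8.78e-08 = 1 + j0.02901.
Step 4 — H = 0.9992 - j0.02899.
Step 5 — Magnitude: |H| = 0.9996 (-0.0 dB); phase: φ = -1.7°.

|H| = 0.9996 (-0.0 dB), φ = -1.7°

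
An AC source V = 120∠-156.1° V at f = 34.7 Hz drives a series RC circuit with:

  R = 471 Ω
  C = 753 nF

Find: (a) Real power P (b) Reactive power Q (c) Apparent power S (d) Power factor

Step 1 — Angular frequency: ω = 2π·f = 2π·34.7 = 218 rad/s.
Step 2 — Component impedances:
  R: Z = R = 471 Ω
  C: Z = 1/(jωC) = -j/(ω·C) = 0 - j6091 Ω
Step 3 — Series combination: Z_total = R + C = 471 - j6091 Ω = 6109∠-85.6° Ω.
Step 4 — Source phasor: V = 120∠-156.1° V = -109.7 - j48.62 V.
Step 5 — Current: I = V / Z = 0.00655 - j0.01852 A = 0.01964∠-70.5° A.
Step 6 — Complex power: S = V·I* = 0.1817 - j2.35 VA.
Step 7 — Real power: P = Re(S) = 0.1817 W.
Step 8 — Reactive power: Q = Im(S) = -2.35 VAR.
Step 9 — Apparent power: |S| = 2.357 VA.
Step 10 — Power factor: PF = P/|S| = 0.0771 (leading).

(a) P = 0.1817 W  (b) Q = -2.35 VAR  (c) S = 2.357 VA  (d) PF = 0.0771 (leading)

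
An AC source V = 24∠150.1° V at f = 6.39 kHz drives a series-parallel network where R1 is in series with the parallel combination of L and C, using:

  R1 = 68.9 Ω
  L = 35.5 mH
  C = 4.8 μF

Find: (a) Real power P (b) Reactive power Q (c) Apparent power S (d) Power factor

Step 1 — Angular frequency: ω = 2π·f = 2π·6390 = 4.015e+04 rad/s.
Step 2 — Component impedances:
  R1: Z = R = 68.9 Ω
  L: Z = jωL = j·4.015e+04·0.0355 = 0 + j1425 Ω
  C: Z = 1/(jωC) = -j/(ω·C) = 0 - j5.189 Ω
Step 3 — Parallel branch: L || C = 1/(1/L + 1/C) = 0 - j5.208 Ω.
Step 4 — Series with R1: Z_total = R1 + (L || C) = 68.9 - j5.208 Ω = 69.1∠-4.3° Ω.
Step 5 — Source phasor: V = 24∠150.1° V = -20.81 + j11.96 V.
Step 6 — Current: I = V / Z = -0.3133 + j0.15 A = 0.3473∠154.4° A.
Step 7 — Complex power: S = V·I* = 8.312 - j0.6283 VA.
Step 8 — Real power: P = Re(S) = 8.312 W.
Step 9 — Reactive power: Q = Im(S) = -0.6283 VAR.
Step 10 — Apparent power: |S| = 8.336 VA.
Step 11 — Power factor: PF = P/|S| = 0.9972 (leading).

(a) P = 8.312 W  (b) Q = -0.6283 VAR  (c) S = 8.336 VA  (d) PF = 0.9972 (leading)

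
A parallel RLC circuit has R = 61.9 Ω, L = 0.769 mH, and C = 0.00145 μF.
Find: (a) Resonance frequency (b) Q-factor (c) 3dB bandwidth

Step 1 — Resonance: ω₀ = 1/√(LC) = 1/√(0.000769·1.45e-09) = 9.47e+05 rad/s.
Step 2 — f₀ = ω₀/(2π) = 1.507e+05 Hz.
Step 3 — Parallel Q: Q = R/(ω₀L) = 61.9/(9.47e+05·0.000769) = 0.085.
Step 4 — Bandwidth: Δω = ω₀/Q = 1.114e+07 rad/s; BW = Δω/(2π) = 1.773e+06 Hz.

(a) f₀ = 1.507e+05 Hz  (b) Q = 0.085  (c) BW = 1.773e+06 Hz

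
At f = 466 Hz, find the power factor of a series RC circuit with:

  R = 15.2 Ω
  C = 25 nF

Step 1 — Angular frequency: ω = 2π·f = 2π·466 = 2928 rad/s.
Step 2 — Component impedances:
  R: Z = R = 15.2 Ω
  C: Z = 1/(jωC) = -j/(ω·C) = 0 - j1.366e+04 Ω
Step 3 — Series combination: Z_total = R + C = 15.2 - j1.366e+04 Ω = 1.366e+04∠-89.9° Ω.
Step 4 — Power factor: PF = cos(φ) = Re(Z)/|Z| = 15.2/1.366e+04 = 0.001113.
Step 5 — Type: Im(Z) = -1.366e+04 ⇒ leading (phase φ = -89.9°).

PF = 0.001113 (leading, φ = -89.9°)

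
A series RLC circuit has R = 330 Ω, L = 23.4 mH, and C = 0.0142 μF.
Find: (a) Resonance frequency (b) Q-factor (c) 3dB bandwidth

Step 1 — Resonance condition Im(Z)=0 gives ω₀ = 1/√(LC).
Step 2 — ω₀ = 1/√(0.0234·1.42e-08) = 5.486e+04 rad/s.
Step 3 — f₀ = ω₀/(2π) = 8731 Hz.
Step 4 — Series Q: Q = ω₀L/R = 5.486e+04·0.0234/330 = 3.89.
Step 5 — 3dB bandwidth: Δω = ω₀/Q = 1.41e+04 rad/s; BW = Δω/(2π) = 2244 Hz.

(a) f₀ = 8731 Hz  (b) Q = 3.89  (c) BW = 2244 Hz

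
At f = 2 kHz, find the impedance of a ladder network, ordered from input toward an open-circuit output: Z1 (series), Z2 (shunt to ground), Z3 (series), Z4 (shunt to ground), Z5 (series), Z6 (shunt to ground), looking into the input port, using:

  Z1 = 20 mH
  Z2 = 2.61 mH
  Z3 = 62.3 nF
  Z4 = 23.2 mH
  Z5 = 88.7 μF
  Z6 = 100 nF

Step 1 — Angular frequency: ω = 2π·f = 2π·2000 = 1.257e+04 rad/s.
Step 2 — Component impedances:
  Z1: Z = jωL = j·1.257e+04·0.02 = 0 + j251.3 Ω
  Z2: Z = jωL = j·1.257e+04·0.00261 = 0 + j32.8 Ω
  Z3: Z = 1/(jωC) = -j/(ω·C) = 0 - j1277 Ω
  Z4: Z = jωL = j·1.257e+04·0.0232 = 0 + j291.5 Ω
  Z5: Z = 1/(jωC) = -j/(ω·C) = 0 - j0.8972 Ω
  Z6: Z = 1/(jωC) = -j/(ω·C) = 0 - j795.8 Ω
Step 3 — Ladder network (open output): work backward from the far end, alternating series and parallel combinations. Z_in = 0 + j285.5 Ω = 285.5∠90.0° Ω.

Z = 0 + j285.5 Ω = 285.5∠90.0° Ω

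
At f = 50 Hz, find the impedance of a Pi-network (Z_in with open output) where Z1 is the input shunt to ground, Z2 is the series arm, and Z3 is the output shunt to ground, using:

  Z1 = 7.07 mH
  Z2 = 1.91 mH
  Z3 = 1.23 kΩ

Step 1 — Angular frequency: ω = 2π·f = 2π·50 = 314.2 rad/s.
Step 2 — Component impedances:
  Z1: Z = jωL = j·314.2·0.00707 = 0 + j2.221 Ω
  Z2: Z = jωL = j·314.2·0.00191 = 0 + j0.6 Ω
  Z3: Z = R = 1230 Ω
Step 3 — With open output, the series arm Z2 and the output shunt Z3 appear in series to ground: Z2 + Z3 = 1230 + j0.6 Ω.
Step 4 — Parallel with input shunt Z1: Z_in = Z1 || (Z2 + Z3) = 0.004011 + j2.221 Ω = 2.221∠89.9° Ω.

Z = 0.004011 + j2.221 Ω = 2.221∠89.9° Ω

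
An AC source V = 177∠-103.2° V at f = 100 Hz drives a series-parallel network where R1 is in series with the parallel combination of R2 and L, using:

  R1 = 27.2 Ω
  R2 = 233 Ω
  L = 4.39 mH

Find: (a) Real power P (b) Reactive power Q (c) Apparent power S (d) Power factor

Step 1 — Angular frequency: ω = 2π·f = 2π·100 = 628.3 rad/s.
Step 2 — Component impedances:
  R1: Z = R = 27.2 Ω
  R2: Z = R = 233 Ω
  L: Z = jωL = j·628.3·0.00439 = 0 + j2.758 Ω
Step 3 — Parallel branch: R2 || L = 1/(1/R2 + 1/L) = 0.03265 + j2.758 Ω.
Step 4 — Series with R1: Z_total = R1 + (R2 || L) = 27.23 + j2.758 Ω = 27.37∠5.8° Ω.
Step 5 — Source phasor: V = 177∠-103.2° V = -40.42 - j172.3 V.
Step 6 — Current: I = V / Z = -2.103 - j6.115 A = 6.466∠-109.0° A.
Step 7 — Complex power: S = V·I* = 1139 + j115.3 VA.
Step 8 — Real power: P = Re(S) = 1139 W.
Step 9 — Reactive power: Q = Im(S) = 115.3 VAR.
Step 10 — Apparent power: |S| = 1145 VA.
Step 11 — Power factor: PF = P/|S| = 0.9949 (lagging).

(a) P = 1139 W  (b) Q = 115.3 VAR  (c) S = 1145 VA  (d) PF = 0.9949 (lagging)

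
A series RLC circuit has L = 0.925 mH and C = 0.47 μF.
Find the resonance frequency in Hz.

Step 1 — Resonance condition Im(Z)=0 gives ω₀ = 1/√(LC).
Step 2 — ω₀ = 1/√(0.000925·4.7e-07) = 4.796e+04 rad/s.
Step 3 — f₀ = ω₀/(2π) = 7633 Hz.

f₀ = 7633 Hz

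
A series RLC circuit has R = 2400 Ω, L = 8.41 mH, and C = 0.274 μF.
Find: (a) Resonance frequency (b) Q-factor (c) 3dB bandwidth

Step 1 — Resonance: ω₀ = 1/√(LC) = 1/√(0.00841·2.74e-07) = 2.083e+04 rad/s.
Step 2 — f₀ = ω₀/(2π) = 3315 Hz.
Step 3 — Series Q: Q = ω₀L/R = 2.083e+04·0.00841/2400 = 0.073.
Step 4 — Bandwidth: Δω = ω₀/Q = 2.854e+05 rad/s; BW = Δω/(2π) = 4.542e+04 Hz.

(a) f₀ = 3315 Hz  (b) Q = 0.073  (c) BW = 4.542e+04 Hz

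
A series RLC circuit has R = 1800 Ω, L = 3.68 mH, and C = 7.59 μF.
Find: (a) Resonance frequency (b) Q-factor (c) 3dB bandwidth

Step 1 — Resonance: ω₀ = 1/√(LC) = 1/√(0.00368·7.59e-06) = 5983 rad/s.
Step 2 — f₀ = ω₀/(2π) = 952.3 Hz.
Step 3 — Series Q: Q = ω₀L/R = 5983·0.00368/1800 = 0.01223.
Step 4 — Bandwidth: Δω = ω₀/Q = 4.891e+05 rad/s; BW = Δω/(2π) = 7.785e+04 Hz.

(a) f₀ = 952.3 Hz  (b) Q = 0.01223  (c) BW = 7.785e+04 Hz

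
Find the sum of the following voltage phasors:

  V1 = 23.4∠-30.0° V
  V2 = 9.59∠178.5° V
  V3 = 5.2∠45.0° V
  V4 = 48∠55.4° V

Step 1 — Convert each phasor to rectangular form:
  V1 = 23.4·(cos(-30.0°) + j·sin(-30.0°)) = 20.26 - j11.7 V
  V2 = 9.59·(cos(178.5°) + j·sin(178.5°)) = -9.587 + j0.251 V
  V3 = 5.2·(cos(45.0°) + j·sin(45.0°)) = 3.677 + j3.677 V
  V4 = 48·(cos(55.4°) + j·sin(55.4°)) = 27.26 + j39.51 V
Step 2 — Sum components: V_total = 41.61 + j31.74 V.
Step 3 — Convert to polar: |V_total| = 52.33 V, ∠V_total = 37.3°.

V_total = 52.33∠37.3° V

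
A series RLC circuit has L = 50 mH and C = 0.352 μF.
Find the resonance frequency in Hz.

Step 1 — Resonance condition Im(Z)=0 gives ω₀ = 1/√(LC).
Step 2 — ω₀ = 1/√(0.05·3.52e-07) = 7538 rad/s.
Step 3 — f₀ = ω₀/(2π) = 1200 Hz.

f₀ = 1200 Hz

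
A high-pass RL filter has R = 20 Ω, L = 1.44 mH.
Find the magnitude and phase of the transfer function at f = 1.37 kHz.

Step 1 — Angular frequency: ω = 2π·1370 = 8608 rad/s.
Step 2 — Transfer function: H(jω) = jωL/(R + jωL).
Step 3 — Numerator jωL = j·12.4; denominator R + jωL = 20 + j12.4.
Step 4 — H = 0.2775 + j0.4478.
Step 5 — Magnitude: |H| = 0.5268 (-5.6 dB); phase: φ = 58.2°.

|H| = 0.5268 (-5.6 dB), φ = 58.2°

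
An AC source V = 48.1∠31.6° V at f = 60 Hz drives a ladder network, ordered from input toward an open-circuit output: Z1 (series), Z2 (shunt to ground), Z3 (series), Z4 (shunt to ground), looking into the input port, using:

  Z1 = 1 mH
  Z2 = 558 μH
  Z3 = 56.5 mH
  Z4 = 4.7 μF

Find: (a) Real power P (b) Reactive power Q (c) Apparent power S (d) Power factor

Step 1 — Angular frequency: ω = 2π·f = 2π·60 = 377 rad/s.
Step 2 — Component impedances:
  Z1: Z = jωL = j·377·0.001 = 0 + j0.377 Ω
  Z2: Z = jωL = j·377·0.000558 = 0 + j0.2104 Ω
  Z3: Z = jωL = j·377·0.0565 = 0 + j21.3 Ω
  Z4: Z = 1/(jωC) = -j/(ω·C) = 0 - j564.4 Ω
Step 3 — Ladder network (open output): work backward from the far end, alternating series and parallel combinations. Z_in = 0 + j0.5874 Ω = 0.5874∠90.0° Ω.
Step 4 — Source phasor: V = 48.1∠31.6° V = 40.97 + j25.2 V.
Step 5 — Current: I = V / Z = 42.9 - j69.74 A = 81.88∠-58.4° A.
Step 6 — Complex power: S = V·I* = 0 + j3939 VA.
Step 7 — Real power: P = Re(S) = 0 W.
Step 8 — Reactive power: Q = Im(S) = 3939 VAR.
Step 9 — Apparent power: |S| = 3939 VA.
Step 10 — Power factor: PF = P/|S| = 0 (lagging).

(a) P = 0 W  (b) Q = 3939 VAR  (c) S = 3939 VA  (d) PF = 0 (lagging)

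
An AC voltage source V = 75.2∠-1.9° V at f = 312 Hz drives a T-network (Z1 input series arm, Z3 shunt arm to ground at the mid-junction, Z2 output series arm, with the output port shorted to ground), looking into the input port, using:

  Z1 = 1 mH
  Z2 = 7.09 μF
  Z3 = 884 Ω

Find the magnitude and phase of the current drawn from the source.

Step 1 — Angular frequency: ω = 2π·f = 2π·312 = 1960 rad/s.
Step 2 — Component impedances:
  Z1: Z = jωL = j·1960·0.001 = 0 + j1.96 Ω
  Z2: Z = 1/(jωC) = -j/(ω·C) = 0 - j71.95 Ω
  Z3: Z = R = 884 Ω
Step 3 — With the output port shorted to ground, the output series arm Z2 runs from the junction to ground; the shunt arm Z3 also runs from the junction to ground. They appear in parallel: Z3 || Z2 = 5.817 - j71.47 Ω.
Step 4 — Series with input arm Z1: Z_in = Z1 + (Z3 || Z2) = 5.817 - j69.51 Ω = 69.76∠-85.2° Ω.
Step 5 — Source phasor: V = 75.2∠-1.9° V = 75.16 - j2.493 V.
Step 6 — Ohm's law: I = V / Z_total = (75.16 - j2.493) / (5.817 - j69.51) = 0.1255 + j1.071 A.
Step 7 — Convert to polar: |I| = 1.078 A, ∠I = 83.3°.

I = 1.078∠83.3° A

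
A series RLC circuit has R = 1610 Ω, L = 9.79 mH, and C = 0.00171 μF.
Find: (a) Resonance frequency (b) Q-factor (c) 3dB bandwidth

Step 1 — Resonance: ω₀ = 1/√(LC) = 1/√(0.00979·1.71e-09) = 2.444e+05 rad/s.
Step 2 — f₀ = ω₀/(2π) = 3.89e+04 Hz.
Step 3 — Series Q: Q = ω₀L/R = 2.444e+05·0.00979/1610 = 1.486.
Step 4 — Bandwidth: Δω = ω₀/Q = 1.645e+05 rad/s; BW = Δω/(2π) = 2.617e+04 Hz.

(a) f₀ = 3.89e+04 Hz  (b) Q = 1.486  (c) BW = 2.617e+04 Hz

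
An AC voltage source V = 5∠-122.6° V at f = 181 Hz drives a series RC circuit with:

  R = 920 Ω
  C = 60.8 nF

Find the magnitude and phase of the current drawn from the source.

Step 1 — Angular frequency: ω = 2π·f = 2π·181 = 1137 rad/s.
Step 2 — Component impedances:
  R: Z = R = 920 Ω
  C: Z = 1/(jωC) = -j/(ω·C) = 0 - j1.446e+04 Ω
Step 3 — Series combination: Z_total = R + C = 920 - j1.446e+04 Ω = 1.449e+04∠-86.4° Ω.
Step 4 — Source phasor: V = 5∠-122.6° V = -2.694 - j4.212 V.
Step 5 — Ohm's law: I = V / Z_total = (-2.694 - j4.212) / (920 - j1.446e+04) = 0.0002783 - j0.000204 A.
Step 6 — Convert to polar: |I| = 0.000345 A, ∠I = -36.2°.

I = 0.000345∠-36.2° A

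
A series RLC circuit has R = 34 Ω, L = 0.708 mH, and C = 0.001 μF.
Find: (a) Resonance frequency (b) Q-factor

Step 1 — Resonance condition Im(Z)=0 gives ω₀ = 1/√(LC).
Step 2 — ω₀ = 1/√(0.000708·1e-09) = 1.188e+06 rad/s.
Step 3 — f₀ = ω₀/(2π) = 1.891e+05 Hz.
Step 4 — Series Q: Q = ω₀L/R = 1.188e+06·0.000708/34 = 24.75.

(a) f₀ = 1.891e+05 Hz  (b) Q = 24.75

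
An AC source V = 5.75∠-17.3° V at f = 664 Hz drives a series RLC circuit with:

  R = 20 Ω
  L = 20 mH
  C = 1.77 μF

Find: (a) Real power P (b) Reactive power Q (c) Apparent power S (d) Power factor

Step 1 — Angular frequency: ω = 2π·f = 2π·664 = 4172 rad/s.
Step 2 — Component impedances:
  R: Z = R = 20 Ω
  L: Z = jωL = j·4172·0.02 = 0 + j83.44 Ω
  C: Z = 1/(jωC) = -j/(ω·C) = 0 - j135.4 Ω
Step 3 — Series combination: Z_total = R + L + C = 20 - j51.98 Ω = 55.69∠-69.0° Ω.
Step 4 — Source phasor: V = 5.75∠-17.3° V = 5.49 - j1.71 V.
Step 5 — Current: I = V / Z = 0.06405 + j0.08097 A = 0.1032∠51.7° A.
Step 6 — Complex power: S = V·I* = 0.2132 - j0.5541 VA.
Step 7 — Real power: P = Re(S) = 0.2132 W.
Step 8 — Reactive power: Q = Im(S) = -0.5541 VAR.
Step 9 — Apparent power: |S| = 0.5937 VA.
Step 10 — Power factor: PF = P/|S| = 0.3591 (leading).

(a) P = 0.2132 W  (b) Q = -0.5541 VAR  (c) S = 0.5937 VA  (d) PF = 0.3591 (leading)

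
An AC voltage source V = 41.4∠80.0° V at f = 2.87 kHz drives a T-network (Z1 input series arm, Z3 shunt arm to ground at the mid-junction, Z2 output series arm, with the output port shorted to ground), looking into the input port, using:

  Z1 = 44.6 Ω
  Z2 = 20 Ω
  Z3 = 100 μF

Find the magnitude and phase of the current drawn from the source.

Step 1 — Angular frequency: ω = 2π·f = 2π·2870 = 1.803e+04 rad/s.
Step 2 — Component impedances:
  Z1: Z = R = 44.6 Ω
  Z2: Z = R = 20 Ω
  Z3: Z = 1/(jωC) = -j/(ω·C) = 0 - j0.5545 Ω
Step 3 — With the output port shorted to ground, the output series arm Z2 runs from the junction to ground; the shunt arm Z3 also runs from the junction to ground. They appear in parallel: Z3 || Z2 = 0.01536 - j0.5541 Ω.
Step 4 — Series with input arm Z1: Z_in = Z1 + (Z3 || Z2) = 44.62 - j0.5541 Ω = 44.62∠-0.7° Ω.
Step 5 — Source phasor: V = 41.4∠80.0° V = 7.189 + j40.77 V.
Step 6 — Ohm's law: I = V / Z_total = (7.189 + j40.77) / (44.62 - j0.5541) = 0.1498 + j0.9157 A.
Step 7 — Convert to polar: |I| = 0.9279 A, ∠I = 80.7°.

I = 0.9279∠80.7° A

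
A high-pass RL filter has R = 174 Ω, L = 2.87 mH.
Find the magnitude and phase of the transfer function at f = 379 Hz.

Step 1 — Angular frequency: ω = 2π·379 = 2381 rad/s.
Step 2 — Transfer function: H(jω) = jωL/(R + jωL).
Step 3 — Numerator jωL = j·6.834; denominator R + jωL = 174 + j6.834.
Step 4 — H = 0.00154 + j0.03922.
Step 5 — Magnitude: |H| = 0.03925 (-28.1 dB); phase: φ = 87.8°.

|H| = 0.03925 (-28.1 dB), φ = 87.8°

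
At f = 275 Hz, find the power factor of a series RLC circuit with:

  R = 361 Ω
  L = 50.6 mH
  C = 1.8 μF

Step 1 — Angular frequency: ω = 2π·f = 2π·275 = 1728 rad/s.
Step 2 — Component impedances:
  R: Z = R = 361 Ω
  L: Z = jωL = j·1728·0.0506 = 0 + j87.43 Ω
  C: Z = 1/(jωC) = -j/(ω·C) = 0 - j321.5 Ω
Step 3 — Series combination: Z_total = R + L + C = 361 - j234.1 Ω = 430.3∠-33.0° Ω.
Step 4 — Power factor: PF = cos(φ) = Re(Z)/|Z| = 361/430.26 = 0.839.
Step 5 — Type: Im(Z) = -234.1 ⇒ leading (phase φ = -33.0°).

PF = 0.839 (leading, φ = -33.0°)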